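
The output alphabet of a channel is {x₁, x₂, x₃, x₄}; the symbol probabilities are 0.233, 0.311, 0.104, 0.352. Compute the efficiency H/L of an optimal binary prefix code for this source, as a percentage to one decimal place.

Entropy H = −Σ p log₂ p ≈ 1.8835 bits.
Huffman merges: 13/125+233/1000→337/1000; 311/1000+337/1000→81/125; 44/125+81/125→1. L = 397/200 ≈ 1.9850.
Efficiency = H/L = 1.8835/1.9850 = 94.9%.

94.9%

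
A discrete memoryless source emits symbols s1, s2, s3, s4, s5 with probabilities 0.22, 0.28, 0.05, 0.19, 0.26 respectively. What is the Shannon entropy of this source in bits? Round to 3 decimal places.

H = −Σ pᵢ log₂ pᵢ.
−0.22·log₂(0.22) = 0.4806
−0.28·log₂(0.28) = 0.5142
−0.05·log₂(0.05) = 0.2161
−0.19·log₂(0.19) = 0.4552
−0.26·log₂(0.26) = 0.5053
Sum ≈ 2.1714 → 2.171 bits.

2.171 bits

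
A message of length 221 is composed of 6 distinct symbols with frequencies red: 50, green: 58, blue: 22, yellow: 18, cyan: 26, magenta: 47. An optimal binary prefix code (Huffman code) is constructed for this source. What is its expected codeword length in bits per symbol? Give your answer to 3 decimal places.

2.480 bits/symbol

Probabilities are the counts divided by 221.
Repeatedly combine the two least-probable nodes; the expected code length is the sum of the merged weights.
merge 18/221 + 22/221 → 40/221
merge 2/17 + 40/221 → 66/221
merge 47/221 + 50/221 → 97/221
merge 58/221 + 66/221 → 124/221
merge 97/221 + 124/221 → 1
L = 40/221 + 66/221 + 97/221 + 124/221 + 1 = 548/221 ≈ 2.480 bits/symbol.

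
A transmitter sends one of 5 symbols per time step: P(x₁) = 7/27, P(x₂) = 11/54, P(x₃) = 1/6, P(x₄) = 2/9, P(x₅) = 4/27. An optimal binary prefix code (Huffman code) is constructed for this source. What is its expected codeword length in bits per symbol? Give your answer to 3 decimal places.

Repeatedly combine the two least-probable nodes; the expected code length is the sum of the merged weights.
merge 4/27 + 1/6 → 17/54
merge 11/54 + 2/9 → 23/54
merge 7/27 + 17/54 → 31/54
merge 23/54 + 31/54 → 1
L = 17/54 + 23/54 + 31/54 + 1 = 125/54 ≈ 2.315 bits/symbol.

2.315 bits/symbol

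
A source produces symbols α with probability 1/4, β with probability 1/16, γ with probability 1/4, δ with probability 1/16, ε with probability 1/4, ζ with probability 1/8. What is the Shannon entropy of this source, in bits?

2.375 bits

Each probability is a power of 1/2, so log₂(1/p) is an integer.
H = Σ p·log₂(1/p) = 1/4·2 + 1/16·4 + 1/4·2 + 1/16·4 + 1/4·2 + 1/8·3 = 2.375 bits.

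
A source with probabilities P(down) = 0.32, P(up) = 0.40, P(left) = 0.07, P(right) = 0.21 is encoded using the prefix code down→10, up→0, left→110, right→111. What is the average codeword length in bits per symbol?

1.88 bits/symbol

L̄ = Σ pᵢ·ℓᵢ = 0.32·2 + 0.40·1 + 0.07·3 + 0.21·3 = 1.88 bits/symbol.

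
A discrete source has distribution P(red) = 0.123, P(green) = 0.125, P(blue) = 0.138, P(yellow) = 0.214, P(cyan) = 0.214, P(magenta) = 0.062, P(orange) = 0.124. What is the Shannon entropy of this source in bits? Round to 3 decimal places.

2.715 bits

H = −Σ pᵢ log₂ pᵢ.
−0.123·log₂(0.123) = 0.3719
−0.125·log₂(0.125) = 0.3750
−0.138·log₂(0.138) = 0.3943
−0.214·log₂(0.214) = 0.4760
−0.214·log₂(0.214) = 0.4760
−0.062·log₂(0.062) = 0.2487
−0.124·log₂(0.124) = 0.3734
Sum ≈ 2.7153 → 2.715 bits.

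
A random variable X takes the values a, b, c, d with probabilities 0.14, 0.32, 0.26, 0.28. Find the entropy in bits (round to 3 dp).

1.943 bits

H = −Σ pᵢ log₂ pᵢ.
−0.14·log₂(0.14) = 0.3971
−0.32·log₂(0.32) = 0.5260
−0.26·log₂(0.26) = 0.5053
−0.28·log₂(0.28) = 0.5142
Sum ≈ 1.9427 → 1.943 bits.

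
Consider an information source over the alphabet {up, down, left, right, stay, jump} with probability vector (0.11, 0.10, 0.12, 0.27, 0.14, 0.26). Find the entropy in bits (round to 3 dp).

2.462 bits

H = −Σ pᵢ log₂ pᵢ.
−0.11·log₂(0.11) = 0.3503
−0.10·log₂(0.10) = 0.3322
−0.12·log₂(0.12) = 0.3671
−0.27·log₂(0.27) = 0.5100
−0.14·log₂(0.14) = 0.3971
−0.26·log₂(0.26) = 0.5053
Sum ≈ 2.4620 → 2.462 bits.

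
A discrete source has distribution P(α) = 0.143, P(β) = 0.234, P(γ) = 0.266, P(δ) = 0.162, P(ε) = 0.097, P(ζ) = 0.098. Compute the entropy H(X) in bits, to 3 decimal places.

H = −Σ pᵢ log₂ pᵢ.
−0.143·log₂(0.143) = 0.4012
−0.234·log₂(0.234) = 0.4903
−0.266·log₂(0.266) = 0.5082
−0.162·log₂(0.162) = 0.4254
−0.097·log₂(0.097) = 0.3265
−0.098·log₂(0.098) = 0.3284
Sum ≈ 2.4801 → 2.480 bits.

2.480 bits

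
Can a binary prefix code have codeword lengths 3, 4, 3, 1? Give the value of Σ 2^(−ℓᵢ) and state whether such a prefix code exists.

With common denominator 2^4 = 16: Σ 2^(−ℓᵢ) = 2/16 + 1/16 + 2/16 + 8/16 = 13/16 = 0.8125.
Kraft's inequality requires Σ ≤ 1; here Σ = 0.8125 ≤ 1, so such a prefix code exists.

0.8125; yes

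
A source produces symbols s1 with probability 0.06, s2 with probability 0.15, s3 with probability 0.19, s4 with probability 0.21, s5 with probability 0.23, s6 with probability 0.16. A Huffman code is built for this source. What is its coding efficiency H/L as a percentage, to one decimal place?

97.4%

Entropy H = −Σ p log₂ p ≈ 2.4928 bits.
Huffman merges: 3/50+3/20→21/100; 4/25+19/100→7/20; 21/100+21/100→21/50; 23/100+7/20→29/50; 21/50+29/50→1. L = 64/25 ≈ 2.5600.
Efficiency = H/L = 2.4928/2.5600 = 97.4%.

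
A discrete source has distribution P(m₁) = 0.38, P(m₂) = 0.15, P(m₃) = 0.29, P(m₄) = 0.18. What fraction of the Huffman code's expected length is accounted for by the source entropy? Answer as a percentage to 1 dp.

Entropy H = −Σ p log₂ p ≈ 1.9042 bits.
Huffman merges: 3/20+9/50→33/100; 29/100+33/100→31/50; 19/50+31/50→1. L = 39/20 ≈ 1.9500.
Efficiency = H/L = 1.9042/1.9500 = 97.7%.

97.7%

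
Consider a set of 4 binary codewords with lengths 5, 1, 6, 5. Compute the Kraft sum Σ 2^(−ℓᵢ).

0.578125

With common denominator 2^6 = 64: Σ 2^(−ℓᵢ) = 2/64 + 32/64 + 1/64 + 2/64 = 37/64 = 0.578125.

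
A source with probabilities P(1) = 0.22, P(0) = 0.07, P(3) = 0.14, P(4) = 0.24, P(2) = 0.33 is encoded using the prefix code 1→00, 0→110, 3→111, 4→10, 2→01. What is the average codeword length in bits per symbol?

2.21 bits/symbol

L̄ = Σ pᵢ·ℓᵢ = 0.22·2 + 0.07·3 + 0.14·3 + 0.24·2 + 0.33·2 = 2.21 bits/symbol.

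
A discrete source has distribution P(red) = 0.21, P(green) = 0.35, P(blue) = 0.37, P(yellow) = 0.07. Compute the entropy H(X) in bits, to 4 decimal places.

H = −Σ pᵢ log₂ pᵢ.
−0.21·log₂(0.21) = 0.4728
−0.35·log₂(0.35) = 0.5301
−0.37·log₂(0.37) = 0.5307
−0.07·log₂(0.07) = 0.2686
Sum ≈ 1.8022 → 1.8022 bits.

1.8022 bits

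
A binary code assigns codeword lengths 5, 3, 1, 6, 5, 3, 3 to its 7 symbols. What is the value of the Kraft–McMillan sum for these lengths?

0.953125

With common denominator 2^6 = 64: Σ 2^(−ℓᵢ) = 2/64 + 8/64 + 32/64 + 1/64 + 2/64 + 8/64 + 8/64 = 61/64 = 0.953125.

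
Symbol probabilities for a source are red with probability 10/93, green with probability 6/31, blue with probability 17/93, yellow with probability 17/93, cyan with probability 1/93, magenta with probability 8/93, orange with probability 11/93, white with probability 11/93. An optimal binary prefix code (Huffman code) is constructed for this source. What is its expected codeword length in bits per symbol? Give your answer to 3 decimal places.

Repeatedly combine the two least-probable nodes; the expected code length is the sum of the merged weights.
merge 1/93 + 8/93 → 3/31
merge 3/31 + 10/93 → 19/93
merge 11/93 + 11/93 → 22/93
merge 17/93 + 17/93 → 34/93
merge 6/31 + 19/93 → 37/93
merge 22/93 + 34/93 → 56/93
merge 37/93 + 56/93 → 1
L = 3/31 + 19/93 + 22/93 + 34/93 + 37/93 + 56/93 + 1 = 90/31 ≈ 2.903 bits/symbol.

2.903 bits/symbol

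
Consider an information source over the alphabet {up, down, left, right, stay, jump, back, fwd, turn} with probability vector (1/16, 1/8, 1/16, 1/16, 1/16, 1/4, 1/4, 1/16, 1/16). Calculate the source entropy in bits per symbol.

2.875 bits

Each probability is a power of 1/2, so log₂(1/p) is an integer.
H = Σ p·log₂(1/p) = 1/16·4 + 1/8·3 + 1/16·4 + 1/16·4 + 1/16·4 + 1/4·2 + 1/4·2 + 1/16·4 + 1/16·4 = 2.875 bits.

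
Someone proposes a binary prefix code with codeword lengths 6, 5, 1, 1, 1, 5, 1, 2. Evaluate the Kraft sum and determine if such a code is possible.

2.328125; no

With common denominator 2^6 = 64: Σ 2^(−ℓᵢ) = 1/64 + 2/64 + 32/64 + 32/64 + 32/64 + 2/64 + 32/64 + 16/64 = 149/64 = 2.328125.
Kraft's inequality requires Σ ≤ 1; here Σ = 2.328125 > 1, so no such prefix code exists.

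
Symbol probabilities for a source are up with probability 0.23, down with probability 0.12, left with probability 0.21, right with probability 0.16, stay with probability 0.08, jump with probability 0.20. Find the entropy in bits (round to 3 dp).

H = −Σ pᵢ log₂ pᵢ.
−0.23·log₂(0.23) = 0.4877
−0.12·log₂(0.12) = 0.3671
−0.21·log₂(0.21) = 0.4728
−0.16·log₂(0.16) = 0.4230
−0.08·log₂(0.08) = 0.2915
−0.20·log₂(0.20) = 0.4644
Sum ≈ 2.5065 → 2.506 bits.

2.506 bits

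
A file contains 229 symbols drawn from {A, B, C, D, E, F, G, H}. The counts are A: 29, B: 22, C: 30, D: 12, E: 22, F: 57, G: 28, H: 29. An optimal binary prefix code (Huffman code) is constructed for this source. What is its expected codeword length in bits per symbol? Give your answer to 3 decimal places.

2.900 bits/symbol

Probabilities are the counts divided by 229.
Repeatedly combine the two least-probable nodes; the expected code length is the sum of the merged weights.
merge 12/229 + 22/229 → 34/229
merge 22/229 + 28/229 → 50/229
merge 29/229 + 29/229 → 58/229
merge 30/229 + 34/229 → 64/229
merge 50/229 + 57/229 → 107/229
merge 58/229 + 64/229 → 122/229
merge 107/229 + 122/229 → 1
L = 34/229 + 50/229 + 58/229 + 64/229 + 107/229 + 122/229 + 1 = 664/229 ≈ 2.900 bits/symbol.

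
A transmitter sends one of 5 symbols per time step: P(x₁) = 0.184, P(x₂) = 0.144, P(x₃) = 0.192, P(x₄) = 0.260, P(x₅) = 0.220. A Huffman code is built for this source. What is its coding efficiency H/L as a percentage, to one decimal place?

Entropy H = −Σ p log₂ p ≈ 2.2950 bits.
Huffman merges: 18/125+23/125→41/125; 24/125+11/50→103/250; 13/50+41/125→147/250; 103/250+147/250→1. L = 291/125 ≈ 2.3280.
Efficiency = H/L = 2.2950/2.3280 = 98.6%.

98.6%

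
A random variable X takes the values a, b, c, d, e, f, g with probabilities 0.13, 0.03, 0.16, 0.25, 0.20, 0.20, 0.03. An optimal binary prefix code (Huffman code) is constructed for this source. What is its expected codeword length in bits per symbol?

2.6 bits/symbol

Repeatedly combine the two least-probable nodes; the expected code length is the sum of the merged weights.
merge 3/100 + 3/100 → 3/50
merge 3/50 + 13/100 → 19/100
merge 4/25 + 19/100 → 7/20
merge 1/5 + 1/5 → 2/5
merge 1/4 + 7/20 → 3/5
merge 2/5 + 3/5 → 1
L = 3/50 + 19/100 + 7/20 + 2/5 + 3/5 + 1 = 13/5 = 2.6 bits/symbol.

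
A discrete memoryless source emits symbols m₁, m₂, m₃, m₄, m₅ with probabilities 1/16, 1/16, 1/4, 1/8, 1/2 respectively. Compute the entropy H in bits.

1.875 bits

Each probability is a power of 1/2, so log₂(1/p) is an integer.
H = Σ p·log₂(1/p) = 1/16·4 + 1/16·4 + 1/4·2 + 1/8·3 + 1/2·1 = 1.875 bits.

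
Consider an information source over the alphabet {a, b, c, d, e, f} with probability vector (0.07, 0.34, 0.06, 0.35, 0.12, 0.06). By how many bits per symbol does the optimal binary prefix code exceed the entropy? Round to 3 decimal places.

0.088 bits

Entropy H = −Σ p log₂ p ≈ 2.1820 bits.
Huffman merges: 3/50+3/50→3/25; 7/100+3/25→19/100; 3/25+19/100→31/100; 31/100+17/50→13/20; 7/20+13/20→1. L = 227/100 ≈ 2.2700.
L − H = 2.2700 − 2.1820 = 0.088 bits.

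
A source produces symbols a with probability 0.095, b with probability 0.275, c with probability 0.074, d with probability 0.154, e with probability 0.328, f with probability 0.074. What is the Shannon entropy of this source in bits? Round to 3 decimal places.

2.334 bits

H = −Σ pᵢ log₂ pᵢ.
−0.095·log₂(0.095) = 0.3226
−0.275·log₂(0.275) = 0.5122
−0.074·log₂(0.074) = 0.2780
−0.154·log₂(0.154) = 0.4156
−0.328·log₂(0.328) = 0.5275
−0.074·log₂(0.074) = 0.2780
Sum ≈ 2.3339 → 2.334 bits.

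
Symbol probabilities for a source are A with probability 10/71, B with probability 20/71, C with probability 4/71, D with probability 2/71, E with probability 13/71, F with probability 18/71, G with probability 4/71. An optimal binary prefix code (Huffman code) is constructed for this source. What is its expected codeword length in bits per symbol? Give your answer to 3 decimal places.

Repeatedly combine the two least-probable nodes; the expected code length is the sum of the merged weights.
merge 2/71 + 4/71 → 6/71
merge 4/71 + 6/71 → 10/71
merge 10/71 + 10/71 → 20/71
merge 13/71 + 18/71 → 31/71
merge 20/71 + 20/71 → 40/71
merge 31/71 + 40/71 → 1
L = 6/71 + 10/71 + 20/71 + 31/71 + 40/71 + 1 = 178/71 ≈ 2.507 bits/symbol.

2.507 bits/symbol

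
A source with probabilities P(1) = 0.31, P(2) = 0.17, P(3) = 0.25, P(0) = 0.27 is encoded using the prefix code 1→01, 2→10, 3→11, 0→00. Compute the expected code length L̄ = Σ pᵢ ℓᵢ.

2 bits/symbol

L̄ = Σ pᵢ·ℓᵢ = 0.31·2 + 0.17·2 + 0.25·2 + 0.27·2 = 2 bits/symbol.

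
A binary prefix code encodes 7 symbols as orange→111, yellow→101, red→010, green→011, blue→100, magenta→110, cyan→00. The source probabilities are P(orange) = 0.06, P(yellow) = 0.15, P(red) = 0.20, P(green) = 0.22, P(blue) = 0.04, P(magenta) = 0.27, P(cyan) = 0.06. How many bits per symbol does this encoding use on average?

2.94 bits/symbol

L̄ = Σ pᵢ·ℓᵢ = 0.06·3 + 0.15·3 + 0.20·3 + 0.22·3 + 0.04·3 + 0.27·3 + 0.06·2 = 2.94 bits/symbol.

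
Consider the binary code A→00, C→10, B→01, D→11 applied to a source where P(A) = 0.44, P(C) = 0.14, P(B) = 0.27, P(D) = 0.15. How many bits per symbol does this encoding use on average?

L̄ = Σ pᵢ·ℓᵢ = 0.44·2 + 0.14·2 + 0.27·2 + 0.15·2 = 2 bits/symbol.

2 bits/symbol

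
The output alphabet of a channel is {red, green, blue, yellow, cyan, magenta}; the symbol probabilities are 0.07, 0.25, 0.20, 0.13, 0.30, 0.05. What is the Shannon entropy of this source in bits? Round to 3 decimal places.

H = −Σ pᵢ log₂ pᵢ.
−0.07·log₂(0.07) = 0.2686
−0.25·log₂(0.25) = 0.5000
−0.20·log₂(0.20) = 0.4644
−0.13·log₂(0.13) = 0.3826
−0.30·log₂(0.30) = 0.5211
−0.05·log₂(0.05) = 0.2161
Sum ≈ 2.3528 → 2.353 bits.

2.353 bits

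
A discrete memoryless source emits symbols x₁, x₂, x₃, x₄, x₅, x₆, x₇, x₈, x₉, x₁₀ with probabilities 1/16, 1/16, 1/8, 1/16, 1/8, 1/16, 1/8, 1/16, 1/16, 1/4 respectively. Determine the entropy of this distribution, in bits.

Each probability is a power of 1/2, so log₂(1/p) is an integer.
H = Σ p·log₂(1/p) = 1/16·4 + 1/16·4 + 1/8·3 + 1/16·4 + 1/8·3 + 1/16·4 + 1/8·3 + 1/16·4 + 1/16·4 + 1/4·2 = 3.125 bits.

3.125 bits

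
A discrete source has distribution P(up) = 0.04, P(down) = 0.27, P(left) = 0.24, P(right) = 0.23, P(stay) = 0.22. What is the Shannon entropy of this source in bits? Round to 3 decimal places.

H = −Σ pᵢ log₂ pᵢ.
−0.04·log₂(0.04) = 0.1858
−0.27·log₂(0.27) = 0.5100
−0.24·log₂(0.24) = 0.4941
−0.23·log₂(0.23) = 0.4877
−0.22·log₂(0.22) = 0.4806
Sum ≈ 2.1582 → 2.158 bits.

2.158 bits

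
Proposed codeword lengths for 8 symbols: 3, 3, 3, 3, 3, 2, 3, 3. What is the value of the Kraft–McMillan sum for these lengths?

With common denominator 2^3 = 8: Σ 2^(−ℓᵢ) = 1/8 + 1/8 + 1/8 + 1/8 + 1/8 + 2/8 + 1/8 + 1/8 = 9/8 = 1.125.

1.125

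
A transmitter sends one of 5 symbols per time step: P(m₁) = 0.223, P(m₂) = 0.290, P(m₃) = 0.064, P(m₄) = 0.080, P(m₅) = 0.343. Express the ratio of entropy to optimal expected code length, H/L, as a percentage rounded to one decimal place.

Entropy H = −Σ p log₂ p ≈ 2.0755 bits.
Huffman merges: 8/125+2/25→18/125; 18/125+223/1000→367/1000; 29/100+343/1000→633/1000; 367/1000+633/1000→1. L = 268/125 ≈ 2.1440.
Efficiency = H/L = 2.0755/2.1440 = 96.8%.

96.8%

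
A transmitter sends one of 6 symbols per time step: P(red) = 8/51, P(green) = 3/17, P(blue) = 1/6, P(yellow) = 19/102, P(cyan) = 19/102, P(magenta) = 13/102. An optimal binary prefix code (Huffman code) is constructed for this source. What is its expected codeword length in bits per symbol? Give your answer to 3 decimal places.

Repeatedly combine the two least-probable nodes; the expected code length is the sum of the merged weights.
merge 13/102 + 8/51 → 29/102
merge 1/6 + 3/17 → 35/102
merge 19/102 + 19/102 → 19/51
merge 29/102 + 35/102 → 32/51
merge 19/51 + 32/51 → 1
L = 29/102 + 35/102 + 19/51 + 32/51 + 1 = 134/51 ≈ 2.627 bits/symbol.

2.627 bits/symbol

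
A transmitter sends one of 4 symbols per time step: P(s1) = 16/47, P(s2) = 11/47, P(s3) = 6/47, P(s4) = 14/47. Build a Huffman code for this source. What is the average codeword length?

2 bits/symbol

Repeatedly combine the two least-probable nodes; the expected code length is the sum of the merged weights.
merge 6/47 + 11/47 → 17/47
merge 14/47 + 16/47 → 30/47
merge 17/47 + 30/47 → 1
L = 17/47 + 30/47 + 1 = 2 bits/symbol.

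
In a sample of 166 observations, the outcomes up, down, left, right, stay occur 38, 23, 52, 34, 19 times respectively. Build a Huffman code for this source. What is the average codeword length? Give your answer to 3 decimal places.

Probabilities are the counts divided by 166.
Repeatedly combine the two least-probable nodes; the expected code length is the sum of the merged weights.
merge 19/166 + 23/166 → 21/83
merge 17/83 + 19/83 → 36/83
merge 21/83 + 26/83 → 47/83
merge 36/83 + 47/83 → 1
L = 21/83 + 36/83 + 47/83 + 1 = 187/83 ≈ 2.253 bits/symbol.

2.253 bits/symbol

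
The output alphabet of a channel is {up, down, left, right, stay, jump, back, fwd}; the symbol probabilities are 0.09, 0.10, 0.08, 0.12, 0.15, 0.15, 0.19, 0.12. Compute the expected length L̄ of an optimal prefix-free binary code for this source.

2.98 bits/symbol

Repeatedly combine the two least-probable nodes; the expected code length is the sum of the merged weights.
merge 2/25 + 9/100 → 17/100
merge 1/10 + 3/25 → 11/50
merge 3/25 + 3/20 → 27/100
merge 3/20 + 17/100 → 8/25
merge 19/100 + 11/50 → 41/100
merge 27/100 + 8/25 → 59/100
merge 41/100 + 59/100 → 1
L = 17/100 + 11/50 + 27/100 + 8/25 + 41/100 + 59/100 + 1 = 149/50 = 2.98 bits/symbol.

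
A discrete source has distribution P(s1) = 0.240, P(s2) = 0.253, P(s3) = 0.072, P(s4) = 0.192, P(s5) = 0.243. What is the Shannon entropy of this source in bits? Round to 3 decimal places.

H = −Σ pᵢ log₂ pᵢ.
−0.240·log₂(0.240) = 0.4941
−0.253·log₂(0.253) = 0.5016
−0.072·log₂(0.072) = 0.2733
−0.192·log₂(0.192) = 0.4571
−0.243·log₂(0.243) = 0.4960
Sum ≈ 2.2222 → 2.222 bits.

2.222 bits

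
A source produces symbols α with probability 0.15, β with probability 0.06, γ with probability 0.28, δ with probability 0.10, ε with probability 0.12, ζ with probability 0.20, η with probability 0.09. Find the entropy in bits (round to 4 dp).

H = −Σ pᵢ log₂ pᵢ.
−0.15·log₂(0.15) = 0.4105
−0.06·log₂(0.06) = 0.2435
−0.28·log₂(0.28) = 0.5142
−0.10·log₂(0.10) = 0.3322
−0.12·log₂(0.12) = 0.3671
−0.20·log₂(0.20) = 0.4644
−0.09·log₂(0.09) = 0.3127
Sum ≈ 2.6446 → 2.6446 bits.

2.6446 bits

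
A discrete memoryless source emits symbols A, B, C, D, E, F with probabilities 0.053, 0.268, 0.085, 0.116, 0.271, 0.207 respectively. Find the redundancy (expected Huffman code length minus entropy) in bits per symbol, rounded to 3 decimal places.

0.015 bits

Entropy H = −Σ p log₂ p ≈ 2.3774 bits.
Huffman merges: 53/1000+17/200→69/500; 29/250+69/500→127/500; 207/1000+127/500→461/1000; 67/250+271/1000→539/1000; 461/1000+539/1000→1. L = 299/125 ≈ 2.3920.
L − H = 2.3920 − 2.3774 = 0.015 bits.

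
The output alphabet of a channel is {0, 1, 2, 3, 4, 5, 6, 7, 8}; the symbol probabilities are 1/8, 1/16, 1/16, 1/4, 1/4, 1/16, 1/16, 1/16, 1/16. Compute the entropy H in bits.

2.875 bits

Each probability is a power of 1/2, so log₂(1/p) is an integer.
H = Σ p·log₂(1/p) = 1/8·3 + 1/16·4 + 1/16·4 + 1/4·2 + 1/4·2 + 1/16·4 + 1/16·4 + 1/16·4 + 1/16·4 = 2.875 bits.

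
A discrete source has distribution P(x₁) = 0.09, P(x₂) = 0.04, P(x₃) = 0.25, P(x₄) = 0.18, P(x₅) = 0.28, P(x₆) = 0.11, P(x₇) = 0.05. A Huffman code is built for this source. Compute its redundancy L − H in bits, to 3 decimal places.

Entropy H = −Σ p log₂ p ≈ 2.5243 bits.
Huffman merges: 1/25+1/20→9/100; 9/100+9/100→9/50; 11/100+9/50→29/100; 9/50+1/4→43/100; 7/25+29/100→57/100; 43/100+57/100→1. L = 64/25 ≈ 2.5600.
L − H = 2.5600 − 2.5243 = 0.036 bits.

0.036 bits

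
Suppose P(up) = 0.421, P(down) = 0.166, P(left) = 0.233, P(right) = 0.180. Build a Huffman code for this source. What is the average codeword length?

1.925 bits/symbol

Repeatedly combine the two least-probable nodes; the expected code length is the sum of the merged weights.
merge 83/500 + 9/50 → 173/500
merge 233/1000 + 173/500 → 579/1000
merge 421/1000 + 579/1000 → 1
L = 173/500 + 579/1000 + 1 = 77/40 = 1.925 bits/symbol.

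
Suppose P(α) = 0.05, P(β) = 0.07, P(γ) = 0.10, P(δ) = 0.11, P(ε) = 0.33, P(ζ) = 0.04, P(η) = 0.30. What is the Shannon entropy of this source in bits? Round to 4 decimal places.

H = −Σ pᵢ log₂ pᵢ.
−0.05·log₂(0.05) = 0.2161
−0.07·log₂(0.07) = 0.2686
−0.10·log₂(0.10) = 0.3322
−0.11·log₂(0.11) = 0.3503
−0.33·log₂(0.33) = 0.5278
−0.04·log₂(0.04) = 0.1858
−0.30·log₂(0.30) = 0.5211
Sum ≈ 2.4018 → 2.4018 bits.

2.4018 bits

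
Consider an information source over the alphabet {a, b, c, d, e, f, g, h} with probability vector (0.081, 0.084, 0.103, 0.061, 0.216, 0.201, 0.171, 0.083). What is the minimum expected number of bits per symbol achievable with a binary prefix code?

2.892 bits/symbol

Repeatedly combine the two least-probable nodes; the expected code length is the sum of the merged weights.
merge 61/1000 + 81/1000 → 71/500
merge 83/1000 + 21/250 → 167/1000
merge 103/1000 + 71/500 → 49/200
merge 167/1000 + 171/1000 → 169/500
merge 201/1000 + 27/125 → 417/1000
merge 49/200 + 169/500 → 583/1000
merge 417/1000 + 583/1000 → 1
L = 71/500 + 167/1000 + 49/200 + 169/500 + 417/1000 + 583/1000 + 1 = 723/250 = 2.892 bits/symbol.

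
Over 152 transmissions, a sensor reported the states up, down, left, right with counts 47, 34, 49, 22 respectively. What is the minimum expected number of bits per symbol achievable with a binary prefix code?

Probabilities are the counts divided by 152.
Repeatedly combine the two least-probable nodes; the expected code length is the sum of the merged weights.
merge 11/76 + 17/76 → 7/19
merge 47/152 + 49/152 → 12/19
merge 7/19 + 12/19 → 1
L = 7/19 + 12/19 + 1 = 2 bits/symbol.

2 bits/symbol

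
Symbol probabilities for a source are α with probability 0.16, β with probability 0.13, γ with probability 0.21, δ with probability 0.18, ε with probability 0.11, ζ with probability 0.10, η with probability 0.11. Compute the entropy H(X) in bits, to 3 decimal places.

H = −Σ pᵢ log₂ pᵢ.
−0.16·log₂(0.16) = 0.4230
−0.13·log₂(0.13) = 0.3826
−0.21·log₂(0.21) = 0.4728
−0.18·log₂(0.18) = 0.4453
−0.11·log₂(0.11) = 0.3503
−0.10·log₂(0.10) = 0.3322
−0.11·log₂(0.11) = 0.3503
Sum ≈ 2.7566 → 2.757 bits.

2.757 bits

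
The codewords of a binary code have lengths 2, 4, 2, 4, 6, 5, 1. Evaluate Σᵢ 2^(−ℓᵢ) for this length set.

With common denominator 2^6 = 64: Σ 2^(−ℓᵢ) = 16/64 + 4/64 + 16/64 + 4/64 + 1/64 + 2/64 + 32/64 = 75/64 = 1.171875.

1.171875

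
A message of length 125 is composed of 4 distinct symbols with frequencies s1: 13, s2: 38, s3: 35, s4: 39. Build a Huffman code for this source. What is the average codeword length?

Probabilities are the counts divided by 125.
Repeatedly combine the two least-probable nodes; the expected code length is the sum of the merged weights.
merge 13/125 + 7/25 → 48/125
merge 38/125 + 39/125 → 77/125
merge 48/125 + 77/125 → 1
L = 48/125 + 77/125 + 1 = 2 bits/symbol.

2 bits/symbol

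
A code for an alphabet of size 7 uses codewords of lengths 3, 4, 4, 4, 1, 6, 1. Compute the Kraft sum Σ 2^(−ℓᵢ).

With common denominator 2^6 = 64: Σ 2^(−ℓᵢ) = 8/64 + 4/64 + 4/64 + 4/64 + 32/64 + 1/64 + 32/64 = 85/64 = 1.328125.

1.328125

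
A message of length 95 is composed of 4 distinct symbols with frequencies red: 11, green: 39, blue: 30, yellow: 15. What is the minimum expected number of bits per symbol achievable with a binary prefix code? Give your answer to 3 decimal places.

1.863 bits/symbol

Probabilities are the counts divided by 95.
Repeatedly combine the two least-probable nodes; the expected code length is the sum of the merged weights.
merge 11/95 + 3/19 → 26/95
merge 26/95 + 6/19 → 56/95
merge 39/95 + 56/95 → 1
L = 26/95 + 56/95 + 1 = 177/95 ≈ 1.863 bits/symbol.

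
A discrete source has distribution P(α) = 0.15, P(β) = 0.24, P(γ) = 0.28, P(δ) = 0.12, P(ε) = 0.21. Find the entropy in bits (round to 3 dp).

H = −Σ pᵢ log₂ pᵢ.
−0.15·log₂(0.15) = 0.4105
−0.24·log₂(0.24) = 0.4941
−0.28·log₂(0.28) = 0.5142
−0.12·log₂(0.12) = 0.3671
−0.21·log₂(0.21) = 0.4728
Sum ≈ 2.2588 → 2.259 bits.

2.259 bits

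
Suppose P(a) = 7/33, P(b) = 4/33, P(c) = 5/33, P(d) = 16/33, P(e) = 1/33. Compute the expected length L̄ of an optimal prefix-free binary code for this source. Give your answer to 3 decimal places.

1.970 bits/symbol

Repeatedly combine the two least-probable nodes; the expected code length is the sum of the merged weights.
merge 1/33 + 4/33 → 5/33
merge 5/33 + 5/33 → 10/33
merge 7/33 + 10/33 → 17/33
merge 16/33 + 17/33 → 1
L = 5/33 + 10/33 + 17/33 + 1 = 65/33 ≈ 1.970 bits/symbol.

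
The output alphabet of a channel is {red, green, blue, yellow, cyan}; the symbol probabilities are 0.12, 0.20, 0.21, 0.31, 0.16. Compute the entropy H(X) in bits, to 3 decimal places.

2.251 bits

H = −Σ pᵢ log₂ pᵢ.
−0.12·log₂(0.12) = 0.3671
−0.20·log₂(0.20) = 0.4644
−0.21·log₂(0.21) = 0.4728
−0.31·log₂(0.31) = 0.5238
−0.16·log₂(0.16) = 0.4230
Sum ≈ 2.2511 → 2.251 bits.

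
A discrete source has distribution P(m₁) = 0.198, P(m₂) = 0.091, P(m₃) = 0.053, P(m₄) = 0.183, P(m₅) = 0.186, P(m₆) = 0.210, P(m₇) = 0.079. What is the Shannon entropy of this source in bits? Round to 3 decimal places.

2.664 bits

H = −Σ pᵢ log₂ pᵢ.
−0.198·log₂(0.198) = 0.4626
−0.091·log₂(0.091) = 0.3147
−0.053·log₂(0.053) = 0.2246
−0.183·log₂(0.183) = 0.4484
−0.186·log₂(0.186) = 0.4514
−0.210·log₂(0.210) = 0.4728
−0.079·log₂(0.079) = 0.2893
Sum ≈ 2.6637 → 2.664 bits.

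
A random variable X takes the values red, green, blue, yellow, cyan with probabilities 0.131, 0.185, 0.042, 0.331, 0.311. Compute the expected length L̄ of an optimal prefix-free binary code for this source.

2.173 bits/symbol

Repeatedly combine the two least-probable nodes; the expected code length is the sum of the merged weights.
merge 21/500 + 131/1000 → 173/1000
merge 173/1000 + 37/200 → 179/500
merge 311/1000 + 331/1000 → 321/500
merge 179/500 + 321/500 → 1
L = 173/1000 + 179/500 + 321/500 + 1 = 2173/1000 = 2.173 bits/symbol.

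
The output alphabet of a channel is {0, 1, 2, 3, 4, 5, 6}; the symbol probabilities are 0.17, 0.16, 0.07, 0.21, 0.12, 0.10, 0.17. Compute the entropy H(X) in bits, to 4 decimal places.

2.7328 bits

H = −Σ pᵢ log₂ pᵢ.
−0.17·log₂(0.17) = 0.4346
−0.16·log₂(0.16) = 0.4230
−0.07·log₂(0.07) = 0.2686
−0.21·log₂(0.21) = 0.4728
−0.12·log₂(0.12) = 0.3671
−0.10·log₂(0.10) = 0.3322
−0.17·log₂(0.17) = 0.4346
Sum ≈ 2.7328 → 2.7328 bits.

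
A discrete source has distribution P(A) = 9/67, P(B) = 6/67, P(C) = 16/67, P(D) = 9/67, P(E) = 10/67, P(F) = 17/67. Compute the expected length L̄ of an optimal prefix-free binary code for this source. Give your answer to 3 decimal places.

Repeatedly combine the two least-probable nodes; the expected code length is the sum of the merged weights.
merge 6/67 + 9/67 → 15/67
merge 9/67 + 10/67 → 19/67
merge 15/67 + 16/67 → 31/67
merge 17/67 + 19/67 → 36/67
merge 31/67 + 36/67 → 1
L = 15/67 + 19/67 + 31/67 + 36/67 + 1 = 168/67 ≈ 2.507 bits/symbol.

2.507 bits/symbol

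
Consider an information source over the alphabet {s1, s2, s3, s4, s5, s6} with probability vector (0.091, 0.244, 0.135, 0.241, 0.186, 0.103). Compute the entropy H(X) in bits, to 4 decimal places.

H = −Σ pᵢ log₂ pᵢ.
−0.091·log₂(0.091) = 0.3147
−0.244·log₂(0.244) = 0.4966
−0.135·log₂(0.135) = 0.3900
−0.241·log₂(0.241) = 0.4947
−0.186·log₂(0.186) = 0.4514
−0.103·log₂(0.103) = 0.3378
Sum ≈ 2.4851 → 2.4851 bits.

2.4851 bits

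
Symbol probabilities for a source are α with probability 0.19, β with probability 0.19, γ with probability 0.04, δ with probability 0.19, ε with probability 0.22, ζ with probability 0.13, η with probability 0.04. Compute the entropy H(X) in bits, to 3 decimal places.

H = −Σ pᵢ log₂ pᵢ.
−0.19·log₂(0.19) = 0.4552
−0.19·log₂(0.19) = 0.4552
−0.04·log₂(0.04) = 0.1858
−0.19·log₂(0.19) = 0.4552
−0.22·log₂(0.22) = 0.4806
−0.13·log₂(0.13) = 0.3826
−0.04·log₂(0.04) = 0.1858
Sum ≈ 2.6004 → 2.600 bits.

2.600 bits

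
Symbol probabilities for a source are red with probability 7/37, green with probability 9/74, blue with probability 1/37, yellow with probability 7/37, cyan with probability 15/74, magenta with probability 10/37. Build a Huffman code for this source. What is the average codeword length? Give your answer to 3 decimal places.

2.486 bits/symbol

Repeatedly combine the two least-probable nodes; the expected code length is the sum of the merged weights.
merge 1/37 + 9/74 → 11/74
merge 11/74 + 7/37 → 25/74
merge 7/37 + 15/74 → 29/74
merge 10/37 + 25/74 → 45/74
merge 29/74 + 45/74 → 1
L = 11/74 + 25/74 + 29/74 + 45/74 + 1 = 92/37 ≈ 2.486 bits/symbol.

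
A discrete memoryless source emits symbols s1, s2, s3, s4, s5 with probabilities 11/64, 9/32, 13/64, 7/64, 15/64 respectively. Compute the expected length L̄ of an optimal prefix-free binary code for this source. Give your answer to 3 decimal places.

2.281 bits/symbol

Repeatedly combine the two least-probable nodes; the expected code length is the sum of the merged weights.
merge 7/64 + 11/64 → 9/32
merge 13/64 + 15/64 → 7/16
merge 9/32 + 9/32 → 9/16
merge 7/16 + 9/16 → 1
L = 9/32 + 7/16 + 9/16 + 1 = 73/32 ≈ 2.281 bits/symbol.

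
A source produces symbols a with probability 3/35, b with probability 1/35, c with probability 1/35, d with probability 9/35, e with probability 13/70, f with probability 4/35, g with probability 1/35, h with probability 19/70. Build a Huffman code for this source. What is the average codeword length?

2.6 bits/symbol

Repeatedly combine the two least-probable nodes; the expected code length is the sum of the merged weights.
merge 1/35 + 1/35 → 2/35
merge 1/35 + 2/35 → 3/35
merge 3/35 + 3/35 → 6/35
merge 4/35 + 6/35 → 2/7
merge 13/70 + 9/35 → 31/70
merge 19/70 + 2/7 → 39/70
merge 31/70 + 39/70 → 1
L = 2/35 + 3/35 + 6/35 + 2/7 + 31/70 + 39/70 + 1 = 13/5 = 2.6 bits/symbol.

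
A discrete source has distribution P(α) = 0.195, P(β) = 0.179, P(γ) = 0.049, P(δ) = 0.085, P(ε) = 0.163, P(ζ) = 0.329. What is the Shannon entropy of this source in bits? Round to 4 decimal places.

H = −Σ pᵢ log₂ pᵢ.
−0.195·log₂(0.195) = 0.4599
−0.179·log₂(0.179) = 0.4443
−0.049·log₂(0.049) = 0.2132
−0.085·log₂(0.085) = 0.3023
−0.163·log₂(0.163) = 0.4266
−0.329·log₂(0.329) = 0.5277
Sum ≈ 2.3739 → 2.3739 bits.

2.3739 bits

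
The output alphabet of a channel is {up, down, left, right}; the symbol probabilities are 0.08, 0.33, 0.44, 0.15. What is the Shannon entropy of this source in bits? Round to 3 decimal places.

H = −Σ pᵢ log₂ pᵢ.
−0.08·log₂(0.08) = 0.2915
−0.33·log₂(0.33) = 0.5278
−0.44·log₂(0.44) = 0.5211
−0.15·log₂(0.15) = 0.4105
Sum ≈ 1.7510 → 1.751 bits.

1.751 bits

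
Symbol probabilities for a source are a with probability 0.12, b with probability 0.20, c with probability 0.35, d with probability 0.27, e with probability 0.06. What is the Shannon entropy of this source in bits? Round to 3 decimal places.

H = −Σ pᵢ log₂ pᵢ.
−0.12·log₂(0.12) = 0.3671
−0.20·log₂(0.20) = 0.4644
−0.35·log₂(0.35) = 0.5301
−0.27·log₂(0.27) = 0.5100
−0.06·log₂(0.06) = 0.2435
Sum ≈ 2.1151 → 2.115 bits.

2.115 bits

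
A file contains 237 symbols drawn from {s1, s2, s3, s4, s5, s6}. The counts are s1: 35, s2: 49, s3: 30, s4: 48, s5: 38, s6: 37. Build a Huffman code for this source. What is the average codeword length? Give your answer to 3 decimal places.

Probabilities are the counts divided by 237.
Repeatedly combine the two least-probable nodes; the expected code length is the sum of the merged weights.
merge 10/79 + 35/237 → 65/237
merge 37/237 + 38/237 → 25/79
merge 16/79 + 49/237 → 97/237
merge 65/237 + 25/79 → 140/237
merge 97/237 + 140/237 → 1
L = 65/237 + 25/79 + 97/237 + 140/237 + 1 = 614/237 ≈ 2.591 bits/symbol.

2.591 bits/symbol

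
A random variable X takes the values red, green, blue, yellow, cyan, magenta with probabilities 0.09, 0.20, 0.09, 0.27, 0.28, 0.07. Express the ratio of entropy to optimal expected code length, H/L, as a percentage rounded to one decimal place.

98.9%

Entropy H = −Σ p log₂ p ≈ 2.3825 bits.
Huffman merges: 7/100+9/100→4/25; 9/100+4/25→1/4; 1/5+1/4→9/20; 27/100+7/25→11/20; 9/20+11/20→1. L = 241/100 ≈ 2.4100.
Efficiency = H/L = 2.3825/2.4100 = 98.9%.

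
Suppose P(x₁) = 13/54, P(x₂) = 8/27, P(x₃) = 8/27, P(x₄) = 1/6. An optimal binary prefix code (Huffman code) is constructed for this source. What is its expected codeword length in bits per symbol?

Repeatedly combine the two least-probable nodes; the expected code length is the sum of the merged weights.
merge 1/6 + 13/54 → 11/27
merge 8/27 + 8/27 → 16/27
merge 11/27 + 16/27 → 1
L = 11/27 + 16/27 + 1 = 2 bits/symbol.

2 bits/symbol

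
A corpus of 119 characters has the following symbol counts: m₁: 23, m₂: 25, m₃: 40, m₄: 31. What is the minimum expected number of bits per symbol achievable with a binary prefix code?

Probabilities are the counts divided by 119.
Repeatedly combine the two least-probable nodes; the expected code length is the sum of the merged weights.
merge 23/119 + 25/119 → 48/119
merge 31/119 + 40/119 → 71/119
merge 48/119 + 71/119 → 1
L = 48/119 + 71/119 + 1 = 2 bits/symbol.

2 bits/symbol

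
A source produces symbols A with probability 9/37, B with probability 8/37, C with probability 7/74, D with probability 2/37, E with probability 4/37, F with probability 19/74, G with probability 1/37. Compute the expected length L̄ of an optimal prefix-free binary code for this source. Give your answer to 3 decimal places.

Repeatedly combine the two least-probable nodes; the expected code length is the sum of the merged weights.
merge 1/37 + 2/37 → 3/37
merge 3/37 + 7/74 → 13/74
merge 4/37 + 13/74 → 21/74
merge 8/37 + 9/37 → 17/37
merge 19/74 + 21/74 → 20/37
merge 17/37 + 20/37 → 1
L = 3/37 + 13/74 + 21/74 + 17/37 + 20/37 + 1 = 94/37 ≈ 2.541 bits/symbol.

2.541 bits/symbol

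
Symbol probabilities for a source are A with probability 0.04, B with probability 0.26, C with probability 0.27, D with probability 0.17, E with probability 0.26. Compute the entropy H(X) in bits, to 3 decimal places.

H = −Σ pᵢ log₂ pᵢ.
−0.04·log₂(0.04) = 0.1858
−0.26·log₂(0.26) = 0.5053
−0.27·log₂(0.27) = 0.5100
−0.17·log₂(0.17) = 0.4346
−0.26·log₂(0.26) = 0.5053
Sum ≈ 2.1409 → 2.141 bits.

2.141 bits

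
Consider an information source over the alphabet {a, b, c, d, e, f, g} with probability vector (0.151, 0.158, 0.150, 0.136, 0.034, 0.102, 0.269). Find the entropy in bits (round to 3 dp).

H = −Σ pᵢ log₂ pᵢ.
−0.151·log₂(0.151) = 0.4118
−0.158·log₂(0.158) = 0.4206
−0.150·log₂(0.150) = 0.4105
−0.136·log₂(0.136) = 0.3915
−0.034·log₂(0.034) = 0.1659
−0.102·log₂(0.102) = 0.3359
−0.269·log₂(0.269) = 0.5096
Sum ≈ 2.6458 → 2.646 bits.

2.646 bits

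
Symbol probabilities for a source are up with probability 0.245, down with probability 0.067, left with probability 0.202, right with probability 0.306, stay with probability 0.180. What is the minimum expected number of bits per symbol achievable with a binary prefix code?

Repeatedly combine the two least-probable nodes; the expected code length is the sum of the merged weights.
merge 67/1000 + 9/50 → 247/1000
merge 101/500 + 49/200 → 447/1000
merge 247/1000 + 153/500 → 553/1000
merge 447/1000 + 553/1000 → 1
L = 247/1000 + 447/1000 + 553/1000 + 1 = 2247/1000 = 2.247 bits/symbol.

2.247 bits/symbol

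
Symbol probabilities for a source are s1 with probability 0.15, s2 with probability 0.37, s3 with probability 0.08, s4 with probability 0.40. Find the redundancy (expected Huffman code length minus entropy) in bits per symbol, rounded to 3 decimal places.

Entropy H = −Σ p log₂ p ≈ 1.7616 bits.
Huffman merges: 2/25+3/20→23/100; 23/100+37/100→3/5; 2/5+3/5→1. L = 183/100 ≈ 1.8300.
L − H = 1.8300 − 1.7616 = 0.068 bits.

0.068 bits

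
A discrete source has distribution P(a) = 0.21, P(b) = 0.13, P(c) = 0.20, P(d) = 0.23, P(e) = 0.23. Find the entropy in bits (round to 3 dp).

2.295 bits

H = −Σ pᵢ log₂ pᵢ.
−0.21·log₂(0.21) = 0.4728
−0.13·log₂(0.13) = 0.3826
−0.20·log₂(0.20) = 0.4644
−0.23·log₂(0.23) = 0.4877
−0.23·log₂(0.23) = 0.4877
Sum ≈ 2.2952 → 2.295 bits.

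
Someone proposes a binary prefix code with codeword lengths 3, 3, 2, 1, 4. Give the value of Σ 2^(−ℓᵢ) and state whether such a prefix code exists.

With common denominator 2^4 = 16: Σ 2^(−ℓᵢ) = 2/16 + 2/16 + 4/16 + 8/16 + 1/16 = 17/16 = 1.0625.
Kraft's inequality requires Σ ≤ 1; here Σ = 1.0625 > 1, so no such prefix code exists.

1.0625; no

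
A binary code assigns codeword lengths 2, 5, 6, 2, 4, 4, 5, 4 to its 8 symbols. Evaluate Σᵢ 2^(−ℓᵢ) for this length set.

With common denominator 2^6 = 64: Σ 2^(−ℓᵢ) = 16/64 + 2/64 + 1/64 + 16/64 + 4/64 + 4/64 + 2/64 + 4/64 = 49/64 = 0.765625.

0.765625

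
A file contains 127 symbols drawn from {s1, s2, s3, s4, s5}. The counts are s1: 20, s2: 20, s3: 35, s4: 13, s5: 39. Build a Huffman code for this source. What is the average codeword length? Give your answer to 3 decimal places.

2.260 bits/symbol

Probabilities are the counts divided by 127.
Repeatedly combine the two least-probable nodes; the expected code length is the sum of the merged weights.
merge 13/127 + 20/127 → 33/127
merge 20/127 + 33/127 → 53/127
merge 35/127 + 39/127 → 74/127
merge 53/127 + 74/127 → 1
L = 33/127 + 53/127 + 74/127 + 1 = 287/127 ≈ 2.260 bits/symbol.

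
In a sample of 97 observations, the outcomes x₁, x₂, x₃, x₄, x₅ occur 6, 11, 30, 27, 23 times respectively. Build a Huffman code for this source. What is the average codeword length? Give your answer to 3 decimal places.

Probabilities are the counts divided by 97.
Repeatedly combine the two least-probable nodes; the expected code length is the sum of the merged weights.
merge 6/97 + 11/97 → 17/97
merge 17/97 + 23/97 → 40/97
merge 27/97 + 30/97 → 57/97
merge 40/97 + 57/97 → 1
L = 17/97 + 40/97 + 57/97 + 1 = 211/97 ≈ 2.175 bits/symbol.

2.175 bits/symbol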